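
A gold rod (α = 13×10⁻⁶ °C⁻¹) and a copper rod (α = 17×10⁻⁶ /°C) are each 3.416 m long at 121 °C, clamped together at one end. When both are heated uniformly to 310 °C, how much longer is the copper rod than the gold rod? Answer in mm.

2.58 mm

ΔT = 189 K
gold: ΔL = 13×10⁻⁶ × 3.416 m × 189 = 8.3931×10⁻³ m = 8.3931 mm
copper: ΔL = 17×10⁻⁶ × 3.416 m × 189 = 1.0976×10⁻² m = 10.976 mm
difference = 10.976 − 8.3931 = 2.5829 mm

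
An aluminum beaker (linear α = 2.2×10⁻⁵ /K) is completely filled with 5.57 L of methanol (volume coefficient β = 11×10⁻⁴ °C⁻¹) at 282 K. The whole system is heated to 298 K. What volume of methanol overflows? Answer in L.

0.0922 L

The beaker also expands: β_container ≈ 3α = 6.6×10⁻⁵ /K
Net overflow = V₀(β_liq − 3α_cont)ΔT
β − 3α = 1.10×10⁻³ − 6.6×10⁻⁵ = 1.034×10⁻³ /K; ΔT = 16 K
ΔV = 5.57 × 1.034×10⁻³ × 16 = 0.0922 L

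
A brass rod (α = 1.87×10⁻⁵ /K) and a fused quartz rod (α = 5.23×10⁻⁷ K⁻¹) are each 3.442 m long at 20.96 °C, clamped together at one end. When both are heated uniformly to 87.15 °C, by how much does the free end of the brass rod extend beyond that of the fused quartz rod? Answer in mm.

4.14 mm

ΔT = 66.19 K
brass: ΔL = 1.87×10⁻⁵ × 3.442 m × 66.19 = 4.2603×10⁻³ m = 4.2603 mm
fused quartz: ΔL = 5.23×10⁻⁷ × 3.442 m × 66.19 = 1.1915×10⁻⁴ m = 0.11915 mm
difference = 4.2603 − 0.11915 = 4.14115 mm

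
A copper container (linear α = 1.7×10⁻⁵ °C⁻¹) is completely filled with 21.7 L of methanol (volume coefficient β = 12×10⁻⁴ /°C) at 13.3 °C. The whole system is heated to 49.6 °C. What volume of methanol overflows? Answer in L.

The container also expands: β_container ≈ 3α = 5.1×10⁻⁵ /K
Net overflow = V₀(β_liq − 3α_cont)ΔT
β − 3α = 1.20×10⁻³ − 5.1×10⁻⁵ = 1.149×10⁻³ /K; ΔT = 36.3 K
ΔV = 21.7 × 1.149×10⁻³ × 36.3 = 0.905 L

0.905 L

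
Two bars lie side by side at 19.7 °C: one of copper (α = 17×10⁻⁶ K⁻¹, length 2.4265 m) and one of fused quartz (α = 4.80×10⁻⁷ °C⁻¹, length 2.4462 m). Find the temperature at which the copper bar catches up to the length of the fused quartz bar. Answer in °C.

Equal length when α₁L₁ΔT − α₂L₂ΔT = L₂ − L₁ = 1.97×10⁻² m
α₁L₁ = 4.12505×10⁻⁵, α₂L₂ = 1.174176×10⁻⁶ → Δ(αL) = 4.0076324×10⁻⁵ m/K
ΔT = 1.97×10⁻² / 4.0076324×10⁻⁵ = 491.562 K, so T = 19.7 + 491.562 = 511.262 °C

T = 511.3 °C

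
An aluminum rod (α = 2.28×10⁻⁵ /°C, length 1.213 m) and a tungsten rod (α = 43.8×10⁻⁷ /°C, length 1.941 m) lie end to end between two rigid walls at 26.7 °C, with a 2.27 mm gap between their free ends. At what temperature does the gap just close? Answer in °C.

T = 89.5 °C

Gap closes when ΔL₁ + ΔL₂ = 2.27 mm = 2.27×10⁻³ m
(α₁L₁ + α₂L₂)ΔT = g
α₁L₁ + α₂L₂ = 2.28×10⁻⁵×1.213 + 43.8×10⁻⁷×1.941 = 3.615798×10⁻⁵ m/K
ΔT = 2.27×10⁻³ / 3.615798×10⁻⁵ = 62.780 K
T = 26.7 + 62.780 = 89.480 °C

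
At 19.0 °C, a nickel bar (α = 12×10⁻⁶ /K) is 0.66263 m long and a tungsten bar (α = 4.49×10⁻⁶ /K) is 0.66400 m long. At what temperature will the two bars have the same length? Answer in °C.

Equal length when α₁L₁ΔT − α₂L₂ΔT = L₂ − L₁ = 1.37×10⁻³ m
α₁L₁ = 7.95156×10⁻⁶, α₂L₂ = 2.98136×10⁻⁶ → Δ(αL) = 4.9702×10⁻⁶ m/K
ΔT = 1.37×10⁻³ / 4.9702×10⁻⁶ = 275.643 K, so T = 19.0 + 275.643 = 294.643 °C

T = 294.6 °C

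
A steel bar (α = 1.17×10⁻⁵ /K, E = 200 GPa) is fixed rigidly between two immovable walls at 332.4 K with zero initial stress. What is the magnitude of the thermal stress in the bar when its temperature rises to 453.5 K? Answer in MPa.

σ = 283 MPa

Fully constrained: the free strain ε = αΔT is blocked, so σ = Eε = EαΔT.
|ΔT| = 121.1 K
σ = 200×10⁹ × 1.17×10⁻⁵ × 121.1 = 2.83×10⁸ Pa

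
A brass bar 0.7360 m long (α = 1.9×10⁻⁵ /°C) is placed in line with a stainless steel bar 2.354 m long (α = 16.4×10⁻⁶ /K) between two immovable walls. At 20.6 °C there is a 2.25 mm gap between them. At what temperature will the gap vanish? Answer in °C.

T = 63.4 °C

α₁L₁ = 1.3984×10⁻⁵ m/K, α₂L₂ = 3.86056×10⁻⁵ m/K → total 5.25896×10⁻⁵ m/K
ΔT = g/(α₁L₁+α₂L₂) = 2.25×10⁻³ / 5.25896×10⁻⁵ = 42.784 K
T = 20.6 + 42.784 = 63.384 °C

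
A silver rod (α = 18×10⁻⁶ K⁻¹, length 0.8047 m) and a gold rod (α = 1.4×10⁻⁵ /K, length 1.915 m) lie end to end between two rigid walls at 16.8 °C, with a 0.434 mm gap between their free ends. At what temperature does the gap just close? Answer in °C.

T = 27.3 °C

α₁L₁ = 1.44846×10⁻⁵ m/K, α₂L₂ = 2.681×10⁻⁵ m/K → total 4.12946×10⁻⁵ m/K
ΔT = g/(α₁L₁+α₂L₂) = 4.34×10⁻⁴ / 4.12946×10⁻⁵ = 10.510 K
T = 16.8 + 10.510 = 27.310 °C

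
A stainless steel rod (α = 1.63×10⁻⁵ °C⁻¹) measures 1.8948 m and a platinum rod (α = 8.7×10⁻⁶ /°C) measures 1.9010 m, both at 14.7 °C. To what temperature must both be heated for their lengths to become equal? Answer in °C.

T = 446.9 °C

L₁(1 + α₁ΔT) = L₂(1 + α₂ΔT) ⇒ ΔT = (L₂ − L₁)/(α₁L₁ − α₂L₂)
L₂ − L₁ = 1.9010 − 1.8948 = 6.20×10⁻³ m
α₁L₁ − α₂L₂ = 1.63×10⁻⁵×1.8948 − 8.7×10⁻⁶×1.9010 = 1.434654×10⁻⁵ m/K
ΔT = 6.20×10⁻³ / 1.434654×10⁻⁵ = 432.160 K
T = 14.7 + 432.160 = 446.860 °C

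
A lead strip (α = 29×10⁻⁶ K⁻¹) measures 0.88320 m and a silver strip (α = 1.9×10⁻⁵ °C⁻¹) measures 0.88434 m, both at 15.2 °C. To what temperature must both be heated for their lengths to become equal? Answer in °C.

T = 144.6 °C

L₁(1 + α₁ΔT) = L₂(1 + α₂ΔT) ⇒ ΔT = (L₂ − L₁)/(α₁L₁ − α₂L₂)
L₂ − L₁ = 0.88434 − 0.88320 = 1.14×10⁻³ m
α₁L₁ − α₂L₂ = 29×10⁻⁶×0.88320 − 1.9×10⁻⁵×0.88434 = 8.81034×10⁻⁶ m/K
ΔT = 1.14×10⁻³ / 8.81034×10⁻⁶ = 129.393 K
T = 15.2 + 129.393 = 144.593 °C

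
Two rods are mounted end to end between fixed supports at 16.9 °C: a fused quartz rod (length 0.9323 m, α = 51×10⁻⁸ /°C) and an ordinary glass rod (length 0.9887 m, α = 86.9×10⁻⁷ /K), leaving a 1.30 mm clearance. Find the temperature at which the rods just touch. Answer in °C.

T = 160 °C

Gap closes when ΔL₁ + ΔL₂ = 1.30 mm = 1.30×10⁻³ m
(α₁L₁ + α₂L₂)ΔT = g
α₁L₁ + α₂L₂ = 51×10⁻⁸×0.9323 + 86.9×10⁻⁷×0.9887 = 9.067276×10⁻⁶ m/K
ΔT = 1.30×10⁻³ / 9.067276×10⁻⁶ = 143.37 K
T = 16.9 + 143.37 = 160.27 °C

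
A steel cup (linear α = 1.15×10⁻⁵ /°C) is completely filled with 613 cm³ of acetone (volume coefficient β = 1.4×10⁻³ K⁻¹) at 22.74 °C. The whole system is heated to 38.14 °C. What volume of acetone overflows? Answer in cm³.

The cup also expands: β_container ≈ 3α = 3.45×10⁻⁵ /K
Net overflow = V₀(β_liq − 3α_cont)ΔT
β − 3α = 1.40×10⁻³ − 3.45×10⁻⁵ = 1.3655×10⁻³ /K; ΔT = 15.40 K
ΔV = 613 × 1.3655×10⁻³ × 15.40 = 12.9 cm³

12.9 cm³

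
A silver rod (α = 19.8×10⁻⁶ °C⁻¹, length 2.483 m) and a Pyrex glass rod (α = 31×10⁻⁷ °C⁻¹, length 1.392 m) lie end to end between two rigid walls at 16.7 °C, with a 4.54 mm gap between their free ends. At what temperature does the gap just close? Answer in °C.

Gap closes when ΔL₁ + ΔL₂ = 4.54 mm = 4.54×10⁻³ m
(α₁L₁ + α₂L₂)ΔT = g
α₁L₁ + α₂L₂ = 19.8×10⁻⁶×2.483 + 31×10⁻⁷×1.392 = 5.34786×10⁻⁵ m/K
ΔT = 4.54×10⁻³ / 5.34786×10⁻⁵ = 84.89 K
T = 16.7 + 84.89 = 101.59 °C

T = 102 °C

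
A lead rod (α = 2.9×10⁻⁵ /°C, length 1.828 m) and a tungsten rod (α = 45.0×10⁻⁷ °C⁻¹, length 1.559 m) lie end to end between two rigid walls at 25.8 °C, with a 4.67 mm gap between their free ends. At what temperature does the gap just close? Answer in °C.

T = 104 °C

Gap closes when ΔL₁ + ΔL₂ = 4.67 mm = 4.67×10⁻³ m
(α₁L₁ + α₂L₂)ΔT = g
α₁L₁ + α₂L₂ = 2.9×10⁻⁵×1.828 + 45.0×10⁻⁷×1.559 = 6.00275×10⁻⁵ m/K
ΔT = 4.67×10⁻³ / 6.00275×10⁻⁵ = 77.80 K
T = 25.8 + 77.80 = 103.60 °C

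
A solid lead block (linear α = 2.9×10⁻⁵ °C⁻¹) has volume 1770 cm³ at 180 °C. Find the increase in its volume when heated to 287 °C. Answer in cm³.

ΔV = 16.5 cm³

Isotropic solid: β ≈ 3α = 8.7×10⁻⁵ /K; ΔT = 107 K
ΔV = 3αV₀ΔT = 3(2.9×10⁻⁵)(1770)(107) = 16.5 cm³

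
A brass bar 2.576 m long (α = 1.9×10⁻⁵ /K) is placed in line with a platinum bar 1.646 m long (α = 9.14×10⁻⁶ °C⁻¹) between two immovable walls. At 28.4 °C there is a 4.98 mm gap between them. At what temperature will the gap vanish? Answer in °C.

Gap closes when ΔL₁ + ΔL₂ = 4.98 mm = 4.98×10⁻³ m
(α₁L₁ + α₂L₂)ΔT = g
α₁L₁ + α₂L₂ = 1.9×10⁻⁵×2.576 + 9.14×10⁻⁶×1.646 = 6.398844×10⁻⁵ m/K
ΔT = 4.98×10⁻³ / 6.398844×10⁻⁵ = 77.83 K
T = 28.4 + 77.83 = 106.23 °C

T = 106 °C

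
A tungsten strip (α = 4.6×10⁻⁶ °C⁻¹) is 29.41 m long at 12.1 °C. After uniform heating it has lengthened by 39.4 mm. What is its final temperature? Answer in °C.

ΔL = αL₀ΔT ⇒ ΔT = ΔL / (αL₀)
ΔT = 39.4×10⁻³ m / (4.6×10⁻⁶ × 29.41 m) = 291.23 K
T = 12.1 + 291.23 = 303.33 °C

T = 303 °C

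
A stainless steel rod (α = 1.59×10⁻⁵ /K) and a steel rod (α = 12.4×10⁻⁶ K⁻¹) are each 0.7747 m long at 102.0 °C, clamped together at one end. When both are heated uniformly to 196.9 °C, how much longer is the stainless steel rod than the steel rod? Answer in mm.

0.257 mm

ΔT = 94.9 K
stainless steel: ΔL = 1.59×10⁻⁵ × 0.7747 m × 94.9 = 1.1690×10⁻³ m = 1.1690 mm
steel: ΔL = 12.4×10⁻⁶ × 0.7747 m × 94.9 = 9.1164×10⁻⁴ m = 0.91164 mm
difference = 1.1690 − 0.91164 = 0.25736 mm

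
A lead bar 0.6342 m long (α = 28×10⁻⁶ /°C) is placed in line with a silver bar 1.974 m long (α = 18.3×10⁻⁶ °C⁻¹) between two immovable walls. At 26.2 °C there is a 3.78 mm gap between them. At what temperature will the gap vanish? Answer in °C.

α₁L₁ = 1.77576×10⁻⁵ m/K, α₂L₂ = 3.61242×10⁻⁵ m/K → total 5.38818×10⁻⁵ m/K
ΔT = g/(α₁L₁+α₂L₂) = 3.78×10⁻³ / 5.38818×10⁻⁵ = 70.154 K
T = 26.2 + 70.154 = 96.354 °C

T = 96.4 °C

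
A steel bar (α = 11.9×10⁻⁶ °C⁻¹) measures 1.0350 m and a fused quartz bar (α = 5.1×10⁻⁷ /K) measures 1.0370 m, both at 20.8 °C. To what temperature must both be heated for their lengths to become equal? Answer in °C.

T = 190.5 °C

Equal length when α₁L₁ΔT − α₂L₂ΔT = L₂ − L₁ = 2.00×10⁻³ m
α₁L₁ = 1.23165×10⁻⁵, α₂L₂ = 5.2887×10⁻⁷ → Δ(αL) = 1.178763×10⁻⁵ m/K
ΔT = 2.00×10⁻³ / 1.178763×10⁻⁵ = 169.669 K, so T = 20.8 + 169.669 = 190.469 °C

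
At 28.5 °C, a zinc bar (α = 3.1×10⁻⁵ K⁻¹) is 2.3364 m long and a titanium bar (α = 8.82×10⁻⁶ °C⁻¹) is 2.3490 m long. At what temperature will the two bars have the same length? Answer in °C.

L₁(1 + α₁ΔT) = L₂(1 + α₂ΔT) ⇒ ΔT = (L₂ − L₁)/(α₁L₁ − α₂L₂)
L₂ − L₁ = 2.3490 − 2.3364 = 1.26×10⁻² m
α₁L₁ − α₂L₂ = 3.1×10⁻⁵×2.3364 − 8.82×10⁻⁶×2.3490 = 5.171022×10⁻⁵ m/K
ΔT = 1.26×10⁻² / 5.171022×10⁻⁵ = 243.666 K
T = 28.5 + 243.666 = 272.166 °C

T = 272.2 °C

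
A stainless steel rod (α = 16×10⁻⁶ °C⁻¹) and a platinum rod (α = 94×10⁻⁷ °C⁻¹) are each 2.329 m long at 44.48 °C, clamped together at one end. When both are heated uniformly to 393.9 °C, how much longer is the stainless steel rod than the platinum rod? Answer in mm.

5.37 mm

ΔT = 349.42 K
stainless steel: ΔL = 16×10⁻⁶ × 2.329 m × 349.42 = 1.3021×10⁻² m = 13.021 mm
platinum: ΔL = 94×10⁻⁷ × 2.329 m × 349.42 = 7.6497×10⁻³ m = 7.6497 mm
difference = 13.021 − 7.6497 = 5.3713 mm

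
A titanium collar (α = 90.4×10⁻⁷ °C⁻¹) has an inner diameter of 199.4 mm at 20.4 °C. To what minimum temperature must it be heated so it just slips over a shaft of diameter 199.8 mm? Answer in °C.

T = 242 °C

Required Δd = 199.8 − 199.4 = 0.4 mm
Δd = αd₀ΔT ⇒ ΔT = Δd/(αd₀) = 0.4 / (90.4×10⁻⁷ × 199.4) = 221.90 K
T_min = 20.4 + 221.90 = 242.30 °C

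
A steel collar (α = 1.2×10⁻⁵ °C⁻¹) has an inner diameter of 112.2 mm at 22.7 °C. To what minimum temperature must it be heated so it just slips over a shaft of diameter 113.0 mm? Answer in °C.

T = 617 °C

Required Δd = 113.0 − 112.2 = 0.8 mm
Δd = αd₀ΔT ⇒ ΔT = Δd/(αd₀) = 0.8 / (1.2×10⁻⁵ × 112.2) = 594.18 K
T_min = 22.7 + 594.18 = 616.88 °C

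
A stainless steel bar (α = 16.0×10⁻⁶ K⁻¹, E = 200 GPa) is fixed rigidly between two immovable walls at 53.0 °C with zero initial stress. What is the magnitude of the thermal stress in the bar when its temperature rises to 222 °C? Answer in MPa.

σ = 541 MPa

Fully constrained: the free strain ε = αΔT is blocked, so σ = Eε = EαΔT.
|ΔT| = 169.0 K
σ = 200×10⁹ × 16.0×10⁻⁶ × 169.0 = 5.41×10⁸ Pa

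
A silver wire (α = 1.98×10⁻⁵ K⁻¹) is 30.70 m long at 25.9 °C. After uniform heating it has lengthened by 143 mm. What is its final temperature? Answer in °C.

ΔL = αL₀ΔT ⇒ ΔT = ΔL / (αL₀)
ΔT = 143×10⁻³ m / (1.98×10⁻⁵ × 30.70 m) = 235.25 K
T = 25.9 + 235.25 = 261.15 °C

T = 261 °C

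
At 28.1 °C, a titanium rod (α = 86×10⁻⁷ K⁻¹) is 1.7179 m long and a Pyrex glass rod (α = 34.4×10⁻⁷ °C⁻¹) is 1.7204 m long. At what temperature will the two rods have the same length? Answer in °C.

Equal length when α₁L₁ΔT − α₂L₂ΔT = L₂ − L₁ = 2.50×10⁻³ m
α₁L₁ = 1.477394×10⁻⁵, α₂L₂ = 5.918176×10⁻⁶ → Δ(αL) = 8.855764×10⁻⁶ m/K
ΔT = 2.50×10⁻³ / 8.855764×10⁻⁶ = 282.302 K, so T = 28.1 + 282.302 = 310.402 °C

T = 310.4 °C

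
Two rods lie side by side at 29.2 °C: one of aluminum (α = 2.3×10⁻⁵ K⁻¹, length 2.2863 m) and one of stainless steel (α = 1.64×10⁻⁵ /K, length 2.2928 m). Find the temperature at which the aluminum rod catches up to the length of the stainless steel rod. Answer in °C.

L₁(1 + α₁ΔT) = L₂(1 + α₂ΔT) ⇒ ΔT = (L₂ − L₁)/(α₁L₁ − α₂L₂)
L₂ − L₁ = 2.2928 − 2.2863 = 6.50×10⁻³ m
α₁L₁ − α₂L₂ = 2.3×10⁻⁵×2.2863 − 1.64×10⁻⁵×2.2928 = 1.498298×10⁻⁵ m/K
ΔT = 6.50×10⁻³ / 1.498298×10⁻⁵ = 433.826 K
T = 29.2 + 433.826 = 463.026 °C

T = 463.0 °C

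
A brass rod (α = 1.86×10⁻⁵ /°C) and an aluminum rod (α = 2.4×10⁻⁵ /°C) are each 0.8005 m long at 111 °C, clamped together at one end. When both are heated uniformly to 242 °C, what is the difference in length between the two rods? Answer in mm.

0.566 mm

ΔT = 131 K
brass: ΔL = 1.86×10⁻⁵ × 0.8005 m × 131 = 1.9505×10⁻³ m = 1.9505 mm
aluminum: ΔL = 2.4×10⁻⁵ × 0.8005 m × 131 = 2.5168×10⁻³ m = 2.5168 mm
difference = 2.5168 − 1.9505 = 0.5663 mm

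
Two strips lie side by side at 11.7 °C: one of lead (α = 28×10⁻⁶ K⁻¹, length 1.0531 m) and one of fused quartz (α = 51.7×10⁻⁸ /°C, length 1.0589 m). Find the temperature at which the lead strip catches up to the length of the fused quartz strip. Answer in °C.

Equal length when α₁L₁ΔT − α₂L₂ΔT = L₂ − L₁ = 5.80×10⁻³ m
α₁L₁ = 2.94868×10⁻⁵, α₂L₂ = 5.474513×10⁻⁷ → Δ(αL) = 2.89393487×10⁻⁵ m/K
ΔT = 5.80×10⁻³ / 2.89393487×10⁻⁵ = 200.419 K, so T = 11.7 + 200.419 = 212.119 °C

T = 212.1 °C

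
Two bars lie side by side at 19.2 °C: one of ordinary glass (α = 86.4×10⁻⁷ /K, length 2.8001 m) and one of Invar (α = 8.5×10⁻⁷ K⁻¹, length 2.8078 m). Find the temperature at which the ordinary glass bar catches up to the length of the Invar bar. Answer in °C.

L₁(1 + α₁ΔT) = L₂(1 + α₂ΔT) ⇒ ΔT = (L₂ − L₁)/(α₁L₁ − α₂L₂)
L₂ − L₁ = 2.8078 − 2.8001 = 7.70×10⁻³ m
α₁L₁ − α₂L₂ = 86.4×10⁻⁷×2.8001 − 8.5×10⁻⁷×2.8078 = 2.1806234×10⁻⁵ m/K
ΔT = 7.70×10⁻³ / 2.1806234×10⁻⁵ = 353.110 K
T = 19.2 + 353.110 = 372.310 °C

T = 372.3 °C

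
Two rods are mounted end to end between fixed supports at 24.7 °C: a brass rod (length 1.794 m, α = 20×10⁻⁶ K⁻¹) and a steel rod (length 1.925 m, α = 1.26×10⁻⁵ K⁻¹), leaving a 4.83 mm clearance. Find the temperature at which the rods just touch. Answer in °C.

T = 105 °C

α₁L₁ = 3.588×10⁻⁵ m/K, α₂L₂ = 2.4255×10⁻⁵ m/K → total 6.0135×10⁻⁵ m/K
ΔT = g/(α₁L₁+α₂L₂) = 4.83×10⁻³ / 6.0135×10⁻⁵ = 80.32 K
T = 24.7 + 80.32 = 105.02 °C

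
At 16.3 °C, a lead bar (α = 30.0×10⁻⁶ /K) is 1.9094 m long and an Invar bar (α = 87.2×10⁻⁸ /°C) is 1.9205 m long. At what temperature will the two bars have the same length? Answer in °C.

L₁(1 + α₁ΔT) = L₂(1 + α₂ΔT) ⇒ ΔT = (L₂ − L₁)/(α₁L₁ − α₂L₂)
L₂ − L₁ = 1.9205 − 1.9094 = 1.11×10⁻² m
α₁L₁ − α₂L₂ = 30.0×10⁻⁶×1.9094 − 87.2×10⁻⁸×1.9205 = 5.5607324×10⁻⁵ m/K
ΔT = 1.11×10⁻² / 5.5607324×10⁻⁵ = 199.614 K
T = 16.3 + 199.614 = 215.914 °C

T = 215.9 °C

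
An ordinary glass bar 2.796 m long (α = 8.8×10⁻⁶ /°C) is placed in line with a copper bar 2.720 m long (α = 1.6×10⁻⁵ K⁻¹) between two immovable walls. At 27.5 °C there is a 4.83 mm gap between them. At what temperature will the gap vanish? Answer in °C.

Gap closes when ΔL₁ + ΔL₂ = 4.83 mm = 4.83×10⁻³ m
(α₁L₁ + α₂L₂)ΔT = g
α₁L₁ + α₂L₂ = 8.8×10⁻⁶×2.796 + 1.6×10⁻⁵×2.720 = 6.81248×10⁻⁵ m/K
ΔT = 4.83×10⁻³ / 6.81248×10⁻⁵ = 70.899 K
T = 27.5 + 70.899 = 98.399 °C

T = 98.4 °C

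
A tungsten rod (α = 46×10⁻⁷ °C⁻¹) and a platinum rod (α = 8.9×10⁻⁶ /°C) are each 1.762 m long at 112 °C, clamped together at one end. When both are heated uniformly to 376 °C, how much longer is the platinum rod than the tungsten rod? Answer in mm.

ΔT = 264 K
tungsten: ΔL = 46×10⁻⁷ × 1.762 m × 264 = 2.1398×10⁻³ m = 2.1398 mm
platinum: ΔL = 8.9×10⁻⁶ × 1.762 m × 264 = 4.1400×10⁻³ m = 4.1400 mm
difference = 4.1400 − 2.1398 = 2.0002 mm

2.00 mm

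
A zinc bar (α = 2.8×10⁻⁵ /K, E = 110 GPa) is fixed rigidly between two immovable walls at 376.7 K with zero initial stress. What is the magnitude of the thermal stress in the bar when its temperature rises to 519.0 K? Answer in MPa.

σ = 438 MPa

Fully constrained: the free strain ε = αΔT is blocked, so σ = Eε = EαΔT.
|ΔT| = 142.3 K
σ = 110×10⁹ × 2.8×10⁻⁵ × 142.3 = 4.38×10⁸ Pa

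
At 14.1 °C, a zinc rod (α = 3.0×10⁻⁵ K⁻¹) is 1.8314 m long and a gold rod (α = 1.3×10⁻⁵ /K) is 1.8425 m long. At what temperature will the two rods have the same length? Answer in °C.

T = 372.3 °C

L₁(1 + α₁ΔT) = L₂(1 + α₂ΔT) ⇒ ΔT = (L₂ − L₁)/(α₁L₁ − α₂L₂)
L₂ − L₁ = 1.8425 − 1.8314 = 1.11×10⁻² m
α₁L₁ − α₂L₂ = 3.0×10⁻⁵×1.8314 − 1.3×10⁻⁵×1.8425 = 3.09895×10⁻⁵ m/K
ΔT = 1.11×10⁻² / 3.09895×10⁻⁵ = 358.186 K
T = 14.1 + 358.186 = 372.286 °C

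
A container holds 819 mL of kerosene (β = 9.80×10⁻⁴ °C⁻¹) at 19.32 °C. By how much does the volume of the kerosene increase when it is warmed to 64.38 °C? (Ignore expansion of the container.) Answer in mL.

ΔV = 36.2 mL

|ΔT| = |64.38 − 19.32| = 45.06 K
ΔV = βV₀ΔT = (9.80×10⁻⁴)(819)(45.06) = 36.2 mL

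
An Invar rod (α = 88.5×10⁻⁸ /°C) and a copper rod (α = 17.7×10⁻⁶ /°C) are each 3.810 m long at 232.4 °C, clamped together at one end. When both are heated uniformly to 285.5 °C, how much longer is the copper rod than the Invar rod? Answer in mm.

3.40 mm

ΔT = 53.1 K
Invar: ΔL = 88.5×10⁻⁸ × 3.810 m × 53.1 = 1.7905×10⁻⁴ m = 0.17905 mm
copper: ΔL = 17.7×10⁻⁶ × 3.810 m × 53.1 = 3.5809×10⁻³ m = 3.5809 mm
difference = 3.5809 − 0.17905 = 3.40185 mm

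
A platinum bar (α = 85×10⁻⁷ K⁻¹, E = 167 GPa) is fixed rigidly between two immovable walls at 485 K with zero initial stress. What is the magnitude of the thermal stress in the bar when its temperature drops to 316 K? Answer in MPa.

σ = 240 MPa

Fully constrained: the free strain ε = αΔT is blocked, so σ = Eε = EαΔT.
|ΔT| = 169 K
σ = 167×10⁹ × 85×10⁻⁷ × 169 = 2.40×10⁸ Pa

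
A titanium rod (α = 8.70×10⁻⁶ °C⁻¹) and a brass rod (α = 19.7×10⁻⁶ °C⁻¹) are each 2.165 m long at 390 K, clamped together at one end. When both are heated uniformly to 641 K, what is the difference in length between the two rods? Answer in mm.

5.98 mm

ΔT = 251 K
titanium: ΔL = 8.70×10⁻⁶ × 2.165 m × 251 = 4.7277×10⁻³ m = 4.7277 mm
brass: ΔL = 19.7×10⁻⁶ × 2.165 m × 251 = 1.0705×10⁻² m = 10.705 mm
difference = 10.705 − 4.7277 = 5.9773 mm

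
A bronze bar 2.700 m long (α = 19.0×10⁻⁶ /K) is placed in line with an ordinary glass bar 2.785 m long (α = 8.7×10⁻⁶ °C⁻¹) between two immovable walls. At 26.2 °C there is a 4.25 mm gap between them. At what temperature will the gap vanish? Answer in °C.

T = 82.5 °C

Gap closes when ΔL₁ + ΔL₂ = 4.25 mm = 4.25×10⁻³ m
(α₁L₁ + α₂L₂)ΔT = g
α₁L₁ + α₂L₂ = 19.0×10⁻⁶×2.700 + 8.7×10⁻⁶×2.785 = 7.55295×10⁻⁵ m/K
ΔT = 4.25×10⁻³ / 7.55295×10⁻⁵ = 56.269 K
T = 26.2 + 56.269 = 82.469 °C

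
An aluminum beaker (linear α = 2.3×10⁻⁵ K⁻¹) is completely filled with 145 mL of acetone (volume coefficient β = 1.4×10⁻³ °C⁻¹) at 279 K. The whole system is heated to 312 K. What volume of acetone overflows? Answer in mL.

The beaker also expands: β_container ≈ 3α = 6.9×10⁻⁵ /K
Net overflow = V₀(β_liq − 3α_cont)ΔT
β − 3α = 1.40×10⁻³ − 6.9×10⁻⁵ = 1.331×10⁻³ /K; ΔT = 33 K
ΔV = 145 × 1.331×10⁻³ × 33 = 6.37 mL

6.37 mL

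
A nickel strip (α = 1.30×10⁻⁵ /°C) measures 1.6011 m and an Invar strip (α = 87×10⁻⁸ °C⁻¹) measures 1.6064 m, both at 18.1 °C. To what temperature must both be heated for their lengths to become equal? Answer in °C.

T = 291.1 °C

Equal length when α₁L₁ΔT − α₂L₂ΔT = L₂ − L₁ = 5.30×10⁻³ m
α₁L₁ = 2.08143×10⁻⁵, α₂L₂ = 1.397568×10⁻⁶ → Δ(αL) = 1.9416732×10⁻⁵ m/K
ΔT = 5.30×10⁻³ / 1.9416732×10⁻⁵ = 272.960 K, so T = 18.1 + 272.960 = 291.060 °C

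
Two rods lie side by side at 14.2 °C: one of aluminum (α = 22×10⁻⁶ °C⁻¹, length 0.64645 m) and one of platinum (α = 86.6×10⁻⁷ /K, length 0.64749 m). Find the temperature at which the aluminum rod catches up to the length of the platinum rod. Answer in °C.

T = 134.9 °C

Equal length when α₁L₁ΔT − α₂L₂ΔT = L₂ − L₁ = 1.04×10⁻³ m
α₁L₁ = 1.42219×10⁻⁵, α₂L₂ = 5.6072634×10⁻⁶ → Δ(αL) = 8.6146366×10⁻⁶ m/K
ΔT = 1.04×10⁻³ / 8.6146366×10⁻⁶ = 120.725 K, so T = 14.2 + 120.725 = 134.925 °C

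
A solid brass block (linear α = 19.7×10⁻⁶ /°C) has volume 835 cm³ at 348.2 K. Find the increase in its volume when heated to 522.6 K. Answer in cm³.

ΔV = 8.61 cm³

Isotropic solid: β ≈ 3α = 5.9×10⁻⁵ /K; ΔT = 174.4 K
ΔV = 3αV₀ΔT = 3(19.7×10⁻⁶)(835)(174.4) = 8.61 cm³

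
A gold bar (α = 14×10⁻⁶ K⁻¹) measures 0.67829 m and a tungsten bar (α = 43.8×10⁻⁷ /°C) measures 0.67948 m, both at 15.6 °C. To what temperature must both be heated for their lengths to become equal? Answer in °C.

T = 198.1 °C

Equal length when α₁L₁ΔT − α₂L₂ΔT = L₂ − L₁ = 1.19×10⁻³ m
α₁L₁ = 9.49606×10⁻⁶, α₂L₂ = 2.9761224×10⁻⁶ → Δ(αL) = 6.5199376×10⁻⁶ m/K
ΔT = 1.19×10⁻³ / 6.5199376×10⁻⁶ = 182.517 K, so T = 15.6 + 182.517 = 198.117 °C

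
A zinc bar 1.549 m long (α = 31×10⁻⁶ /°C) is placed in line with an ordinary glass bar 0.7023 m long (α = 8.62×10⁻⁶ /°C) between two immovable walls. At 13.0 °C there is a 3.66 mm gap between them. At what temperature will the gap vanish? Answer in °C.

T = 80.7 °C

Gap closes when ΔL₁ + ΔL₂ = 3.66 mm = 3.66×10⁻³ m
(α₁L₁ + α₂L₂)ΔT = g
α₁L₁ + α₂L₂ = 31×10⁻⁶×1.549 + 8.62×10⁻⁶×0.7023 = 5.4072826×10⁻⁵ m/K
ΔT = 3.66×10⁻³ / 5.4072826×10⁻⁵ = 67.686 K
T = 13.0 + 67.686 = 80.686 °C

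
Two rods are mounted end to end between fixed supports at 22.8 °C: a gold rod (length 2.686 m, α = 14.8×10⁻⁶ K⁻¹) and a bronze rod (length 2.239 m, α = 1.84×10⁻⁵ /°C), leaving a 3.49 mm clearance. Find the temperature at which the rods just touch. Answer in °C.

T = 65.9 °C

Gap closes when ΔL₁ + ΔL₂ = 3.49 mm = 3.49×10⁻³ m
(α₁L₁ + α₂L₂)ΔT = g
α₁L₁ + α₂L₂ = 14.8×10⁻⁶×2.686 + 1.84×10⁻⁵×2.239 = 8.09504×10⁻⁵ m/K
ΔT = 3.49×10⁻³ / 8.09504×10⁻⁵ = 43.113 K
T = 22.8 + 43.113 = 65.913 °C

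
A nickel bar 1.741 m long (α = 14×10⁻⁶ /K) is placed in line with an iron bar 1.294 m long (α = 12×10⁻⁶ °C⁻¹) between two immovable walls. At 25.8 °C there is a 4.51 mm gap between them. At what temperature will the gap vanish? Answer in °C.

α₁L₁ = 2.4374×10⁻⁵ m/K, α₂L₂ = 1.5528×10⁻⁵ m/K → total 3.9902×10⁻⁵ m/K
ΔT = g/(α₁L₁+α₂L₂) = 4.51×10⁻³ / 3.9902×10⁻⁵ = 113.03 K
T = 25.8 + 113.03 = 138.83 °C

T = 139 °C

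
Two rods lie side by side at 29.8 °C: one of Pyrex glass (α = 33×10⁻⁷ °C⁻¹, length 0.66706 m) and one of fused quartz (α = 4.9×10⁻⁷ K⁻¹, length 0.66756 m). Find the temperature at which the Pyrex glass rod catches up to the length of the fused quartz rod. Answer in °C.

T = 296.6 °C

L₁(1 + α₁ΔT) = L₂(1 + α₂ΔT) ⇒ ΔT = (L₂ − L₁)/(α₁L₁ − α₂L₂)
L₂ − L₁ = 0.66756 − 0.66706 = 5.00×10⁻⁴ m
α₁L₁ − α₂L₂ = 33×10⁻⁷×0.66706 − 4.9×10⁻⁷×0.66756 = 1.8741936×10⁻⁶ m/K
ΔT = 5.00×10⁻⁴ / 1.8741936×10⁻⁶ = 266.781 K
T = 29.8 + 266.781 = 296.581 °C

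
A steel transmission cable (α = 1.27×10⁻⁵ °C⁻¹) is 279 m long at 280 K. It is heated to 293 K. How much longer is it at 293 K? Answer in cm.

|ΔT| = |293 − 280| = 13 K
ΔL = αL₀ΔT = (1.27×10⁻⁵)(279)(13) = 4.61×10⁻² m

ΔL = 4.61 cm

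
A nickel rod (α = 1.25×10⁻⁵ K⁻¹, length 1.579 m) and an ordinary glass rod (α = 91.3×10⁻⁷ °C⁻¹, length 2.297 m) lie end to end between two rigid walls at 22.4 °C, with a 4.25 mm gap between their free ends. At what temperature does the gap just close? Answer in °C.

T = 127 °C

α₁L₁ = 1.97375×10⁻⁵ m/K, α₂L₂ = 2.097161×10⁻⁵ m/K → total 4.070911×10⁻⁵ m/K
ΔT = g/(α₁L₁+α₂L₂) = 4.25×10⁻³ / 4.070911×10⁻⁵ = 104.40 K
T = 22.4 + 104.40 = 126.80 °C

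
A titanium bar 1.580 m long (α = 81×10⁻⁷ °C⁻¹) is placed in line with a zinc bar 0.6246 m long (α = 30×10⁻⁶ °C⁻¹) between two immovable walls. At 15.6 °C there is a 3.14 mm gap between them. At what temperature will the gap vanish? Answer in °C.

T = 115 °C

α₁L₁ = 1.2798×10⁻⁵ m/K, α₂L₂ = 1.8738×10⁻⁵ m/K → total 3.1536×10⁻⁵ m/K
ΔT = g/(α₁L₁+α₂L₂) = 3.14×10⁻³ / 3.1536×10⁻⁵ = 99.57 K
T = 15.6 + 99.57 = 115.17 °C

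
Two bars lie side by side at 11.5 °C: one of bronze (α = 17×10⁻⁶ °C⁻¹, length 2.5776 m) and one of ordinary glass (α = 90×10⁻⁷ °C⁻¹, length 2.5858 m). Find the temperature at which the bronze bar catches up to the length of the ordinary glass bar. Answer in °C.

L₁(1 + α₁ΔT) = L₂(1 + α₂ΔT) ⇒ ΔT = (L₂ − L₁)/(α₁L₁ − α₂L₂)
L₂ − L₁ = 2.5858 − 2.5776 = 8.20×10⁻³ m
α₁L₁ − α₂L₂ = 17×10⁻⁶×2.5776 − 90×10⁻⁷×2.5858 = 2.0547×10⁻⁵ m/K
ΔT = 8.20×10⁻³ / 2.0547×10⁻⁵ = 399.085 K
T = 11.5 + 399.085 = 410.585 °C

T = 410.6 °C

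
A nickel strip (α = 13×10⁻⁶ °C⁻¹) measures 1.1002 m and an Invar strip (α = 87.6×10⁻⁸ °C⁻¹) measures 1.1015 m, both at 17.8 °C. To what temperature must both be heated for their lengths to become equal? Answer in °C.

T = 115.3 °C

Equal length when α₁L₁ΔT − α₂L₂ΔT = L₂ − L₁ = 1.30×10⁻³ m
α₁L₁ = 1.43026×10⁻⁵, α₂L₂ = 9.64914×10⁻⁷ → Δ(αL) = 1.3337686×10⁻⁵ m/K
ΔT = 1.30×10⁻³ / 1.3337686×10⁻⁵ = 97.468 K, so T = 17.8 + 97.468 = 115.268 °C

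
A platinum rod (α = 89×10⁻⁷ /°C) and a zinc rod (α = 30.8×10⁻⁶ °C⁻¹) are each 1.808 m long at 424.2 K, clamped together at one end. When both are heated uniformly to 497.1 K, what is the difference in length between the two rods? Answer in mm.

2.89 mm

ΔT = 72.9 K
platinum: ΔL = 89×10⁻⁷ × 1.808 m × 72.9 = 1.1730×10⁻³ m = 1.1730 mm
zinc: ΔL = 30.8×10⁻⁶ × 1.808 m × 72.9 = 4.0595×10⁻³ m = 4.0595 mm
difference = 4.0595 − 1.1730 = 2.8865 mm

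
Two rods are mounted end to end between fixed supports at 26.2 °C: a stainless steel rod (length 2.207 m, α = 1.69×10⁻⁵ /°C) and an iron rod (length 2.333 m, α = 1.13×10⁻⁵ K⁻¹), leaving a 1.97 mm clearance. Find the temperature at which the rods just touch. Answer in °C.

T = 57.1 °C

Gap closes when ΔL₁ + ΔL₂ = 1.97 mm = 1.97×10⁻³ m
(α₁L₁ + α₂L₂)ΔT = g
α₁L₁ + α₂L₂ = 1.69×10⁻⁵×2.207 + 1.13×10⁻⁵×2.333 = 6.36612×10⁻⁵ m/K
ΔT = 1.97×10⁻³ / 6.36612×10⁻⁵ = 30.945 K
T = 26.2 + 30.945 = 57.145 °C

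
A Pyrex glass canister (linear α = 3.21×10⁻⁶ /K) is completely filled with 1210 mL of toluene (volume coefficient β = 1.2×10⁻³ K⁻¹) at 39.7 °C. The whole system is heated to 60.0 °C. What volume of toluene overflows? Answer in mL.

The canister also expands: β_container ≈ 3α = 9.63×10⁻⁶ /K
Net overflow = V₀(β_liq − 3α_cont)ΔT
β − 3α = 1.20×10⁻³ − 9.63×10⁻⁶ = 1.19037×10⁻³ /K; ΔT = 20.3 K
ΔV = 1210 × 1.19037×10⁻³ × 20.3 = 29.2 mL

29.2 mL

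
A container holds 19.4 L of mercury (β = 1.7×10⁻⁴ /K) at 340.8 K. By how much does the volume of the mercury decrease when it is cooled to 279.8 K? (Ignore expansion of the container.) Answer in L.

|ΔT| = |279.8 − 340.8| = 61.0 K
ΔV = βV₀ΔT = (1.7×10⁻⁴)(19.4)(61.0) = 0.201 L

ΔV = 0.201 L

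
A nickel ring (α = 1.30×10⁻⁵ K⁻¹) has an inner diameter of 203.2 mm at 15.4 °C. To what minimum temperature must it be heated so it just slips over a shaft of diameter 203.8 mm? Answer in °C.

T = 243 °C

Required Δd = 203.8 − 203.2 = 0.6 mm
Δd = αd₀ΔT ⇒ ΔT = Δd/(αd₀) = 0.6 / (1.30×10⁻⁵ × 203.2) = 227.14 K
T_min = 15.4 + 227.14 = 242.54 °C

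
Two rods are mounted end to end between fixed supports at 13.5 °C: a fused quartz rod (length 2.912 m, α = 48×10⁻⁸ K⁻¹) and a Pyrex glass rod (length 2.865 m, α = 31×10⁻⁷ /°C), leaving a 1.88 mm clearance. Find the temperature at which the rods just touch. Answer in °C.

T = 196 °C

α₁L₁ = 1.39776×10⁻⁶ m/K, α₂L₂ = 8.8815×10⁻⁶ m/K → total 1.027926×10⁻⁵ m/K
ΔT = g/(α₁L₁+α₂L₂) = 1.88×10⁻³ / 1.027926×10⁻⁵ = 182.89 K
T = 13.5 + 182.89 = 196.39 °C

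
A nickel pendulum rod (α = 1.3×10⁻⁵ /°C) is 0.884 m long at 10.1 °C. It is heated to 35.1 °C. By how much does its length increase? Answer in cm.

|ΔT| = |35.1 − 10.1| = 25.0 K
ΔL = αL₀ΔT = (1.3×10⁻⁵)(0.884)(25.0) = 2.87×10⁻⁴ m

ΔL = 0.0287 cm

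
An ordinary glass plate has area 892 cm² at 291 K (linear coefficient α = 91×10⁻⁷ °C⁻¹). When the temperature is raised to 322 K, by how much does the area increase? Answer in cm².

Area coefficient ≈ 2α; |ΔT| = 31 K
ΔA = 2αA₀ΔT = 2(91×10⁻⁷)(892)(31) = 0.503 cm²

ΔA = 0.503 cm²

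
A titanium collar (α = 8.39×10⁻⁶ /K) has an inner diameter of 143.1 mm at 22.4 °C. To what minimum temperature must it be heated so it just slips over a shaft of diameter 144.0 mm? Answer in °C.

Required Δd = 144.0 − 143.1 = 0.9 mm
Δd = αd₀ΔT ⇒ ΔT = Δd/(αd₀) = 0.9 / (8.39×10⁻⁶ × 143.1) = 749.62 K
T_min = 22.4 + 749.62 = 772.02 °C

T = 772 °C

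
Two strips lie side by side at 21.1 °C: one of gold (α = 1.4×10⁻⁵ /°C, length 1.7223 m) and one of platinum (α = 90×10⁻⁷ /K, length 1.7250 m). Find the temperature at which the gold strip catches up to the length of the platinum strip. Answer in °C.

T = 335.5 °C

L₁(1 + α₁ΔT) = L₂(1 + α₂ΔT) ⇒ ΔT = (L₂ − L₁)/(α₁L₁ − α₂L₂)
L₂ − L₁ = 1.7250 − 1.7223 = 2.70×10⁻³ m
α₁L₁ − α₂L₂ = 1.4×10⁻⁵×1.7223 − 90×10⁻⁷×1.7250 = 8.5872×10⁻⁶ m/K
ΔT = 2.70×10⁻³ / 8.5872×10⁻⁶ = 314.421 K
T = 21.1 + 314.421 = 335.521 °C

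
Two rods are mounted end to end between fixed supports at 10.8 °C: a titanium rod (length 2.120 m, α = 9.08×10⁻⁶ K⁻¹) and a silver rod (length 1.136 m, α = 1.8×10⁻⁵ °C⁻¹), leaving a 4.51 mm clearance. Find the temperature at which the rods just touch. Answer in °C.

T = 124 °C

Gap closes when ΔL₁ + ΔL₂ = 4.51 mm = 4.51×10⁻³ m
(α₁L₁ + α₂L₂)ΔT = g
α₁L₁ + α₂L₂ = 9.08×10⁻⁶×2.120 + 1.8×10⁻⁵×1.136 = 3.96976×10⁻⁵ m/K
ΔT = 4.51×10⁻³ / 3.96976×10⁻⁵ = 113.61 K
T = 10.8 + 113.61 = 124.41 °C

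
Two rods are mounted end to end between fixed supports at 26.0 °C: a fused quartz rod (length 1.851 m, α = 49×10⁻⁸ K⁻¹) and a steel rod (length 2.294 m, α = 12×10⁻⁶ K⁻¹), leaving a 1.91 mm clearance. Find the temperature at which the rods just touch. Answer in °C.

Gap closes when ΔL₁ + ΔL₂ = 1.91 mm = 1.91×10⁻³ m
(α₁L₁ + α₂L₂)ΔT = g
α₁L₁ + α₂L₂ = 49×10⁻⁸×1.851 + 12×10⁻⁶×2.294 = 2.843499×10⁻⁵ m/K
ΔT = 1.91×10⁻³ / 2.843499×10⁻⁵ = 67.171 K
T = 26.0 + 67.171 = 93.171 °C

T = 93.2 °C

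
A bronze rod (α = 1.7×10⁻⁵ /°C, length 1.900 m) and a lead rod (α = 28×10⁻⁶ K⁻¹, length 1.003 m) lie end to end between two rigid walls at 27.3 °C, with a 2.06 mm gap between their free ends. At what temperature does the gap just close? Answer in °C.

T = 61.4 °C

α₁L₁ = 3.230×10⁻⁵ m/K, α₂L₂ = 2.8084×10⁻⁵ m/K → total 6.0384×10⁻⁵ m/K
ΔT = g/(α₁L₁+α₂L₂) = 2.06×10⁻³ / 6.0384×10⁻⁵ = 34.115 K
T = 27.3 + 34.115 = 61.415 °C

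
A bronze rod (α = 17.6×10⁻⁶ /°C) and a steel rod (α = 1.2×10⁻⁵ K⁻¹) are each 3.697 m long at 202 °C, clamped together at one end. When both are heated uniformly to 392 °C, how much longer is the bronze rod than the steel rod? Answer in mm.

3.93 mm

ΔT = 190 K
bronze: ΔL = 17.6×10⁻⁶ × 3.697 m × 190 = 1.2363×10⁻² m = 12.363 mm
steel: ΔL = 1.2×10⁻⁵ × 3.697 m × 190 = 8.4292×10⁻³ m = 8.4292 mm
difference = 12.363 − 8.4292 = 3.9338 mm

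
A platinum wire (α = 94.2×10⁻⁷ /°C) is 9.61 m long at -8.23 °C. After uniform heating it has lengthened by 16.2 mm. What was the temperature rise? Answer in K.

ΔL = αL₀ΔT ⇒ ΔT = ΔL / (αL₀)
ΔT = 16.2×10⁻³ m / (94.2×10⁻⁷ × 9.61 m) = 178.95 K

ΔT = 179 K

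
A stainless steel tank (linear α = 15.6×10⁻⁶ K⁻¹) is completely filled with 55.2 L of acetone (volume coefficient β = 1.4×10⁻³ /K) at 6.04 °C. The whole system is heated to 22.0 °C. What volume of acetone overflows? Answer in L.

The tank also expands: β_container ≈ 3α = 4.68×10⁻⁵ /K
Net overflow = V₀(β_liq − 3α_cont)ΔT
β − 3α = 1.40×10⁻³ − 4.68×10⁻⁵ = 1.3532×10⁻³ /K; ΔT = 15.96 K
ΔV = 55.2 × 1.3532×10⁻³ × 15.96 = 1.19 L

1.19 L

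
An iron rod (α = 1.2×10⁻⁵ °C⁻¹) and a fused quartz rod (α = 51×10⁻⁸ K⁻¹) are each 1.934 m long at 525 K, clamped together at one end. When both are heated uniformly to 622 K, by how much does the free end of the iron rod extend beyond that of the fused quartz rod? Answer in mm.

2.16 mm

ΔT = 97 K
iron: ΔL = 1.2×10⁻⁵ × 1.934 m × 97 = 2.2512×10⁻³ m = 2.2512 mm
fused quartz: ΔL = 51×10⁻⁸ × 1.934 m × 97 = 9.5675×10⁻⁵ m = 0.095675 mm
difference = 2.2512 − 0.095675 = 2.155525 mm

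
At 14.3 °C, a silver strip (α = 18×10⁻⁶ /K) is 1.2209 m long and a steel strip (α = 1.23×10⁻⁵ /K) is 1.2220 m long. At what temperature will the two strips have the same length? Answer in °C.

Equal length when α₁L₁ΔT − α₂L₂ΔT = L₂ − L₁ = 1.10×10⁻³ m
α₁L₁ = 2.19762×10⁻⁵, α₂L₂ = 1.50306×10⁻⁵ → Δ(αL) = 6.9456×10⁻⁶ m/K
ΔT = 1.10×10⁻³ / 6.9456×10⁻⁶ = 158.374 K, so T = 14.3 + 158.374 = 172.674 °C

T = 172.7 °C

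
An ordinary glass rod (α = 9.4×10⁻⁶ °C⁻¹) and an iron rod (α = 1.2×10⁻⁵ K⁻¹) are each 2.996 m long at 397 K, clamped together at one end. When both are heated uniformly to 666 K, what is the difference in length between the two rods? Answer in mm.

ΔT = 269 K
ordinary glass: ΔL = 9.4×10⁻⁶ × 2.996 m × 269 = 7.5757×10⁻³ m = 7.5757 mm
iron: ΔL = 1.2×10⁻⁵ × 2.996 m × 269 = 9.6711×10⁻³ m = 9.6711 mm
difference = 9.6711 − 7.5757 = 2.0954 mm

2.10 mm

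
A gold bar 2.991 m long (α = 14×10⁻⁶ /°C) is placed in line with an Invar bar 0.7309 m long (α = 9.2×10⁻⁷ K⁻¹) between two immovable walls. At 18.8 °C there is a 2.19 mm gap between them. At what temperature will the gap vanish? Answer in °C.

α₁L₁ = 4.1874×10⁻⁵ m/K, α₂L₂ = 6.72428×10⁻⁷ m/K → total 4.2546428×10⁻⁵ m/K
ΔT = g/(α₁L₁+α₂L₂) = 2.19×10⁻³ / 4.2546428×10⁻⁵ = 51.473 K
T = 18.8 + 51.473 = 70.273 °C

T = 70.3 °C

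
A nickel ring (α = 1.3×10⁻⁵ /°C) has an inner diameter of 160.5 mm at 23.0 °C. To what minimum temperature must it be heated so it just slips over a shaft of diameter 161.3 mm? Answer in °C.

Required Δd = 161.3 − 160.5 = 0.8 mm
Δd = αd₀ΔT ⇒ ΔT = Δd/(αd₀) = 0.8 / (1.3×10⁻⁵ × 160.5) = 383.42 K
T_min = 23.0 + 383.42 = 406.42 °C

T = 406 °C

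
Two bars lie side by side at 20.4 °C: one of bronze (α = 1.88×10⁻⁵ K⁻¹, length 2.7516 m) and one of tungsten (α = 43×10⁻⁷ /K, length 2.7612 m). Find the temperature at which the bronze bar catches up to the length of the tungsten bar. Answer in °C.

L₁(1 + α₁ΔT) = L₂(1 + α₂ΔT) ⇒ ΔT = (L₂ − L₁)/(α₁L₁ − α₂L₂)
L₂ − L₁ = 2.7612 − 2.7516 = 9.60×10⁻³ m
α₁L₁ − α₂L₂ = 1.88×10⁻⁵×2.7516 − 43×10⁻⁷×2.7612 = 3.985692×10⁻⁵ m/K
ΔT = 9.60×10⁻³ / 3.985692×10⁻⁵ = 240.862 K
T = 20.4 + 240.862 = 261.262 °C

T = 261.3 °C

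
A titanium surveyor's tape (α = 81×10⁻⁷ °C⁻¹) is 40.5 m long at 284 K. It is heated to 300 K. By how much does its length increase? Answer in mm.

|ΔT| = |300 − 284| = 16 K
ΔL = αL₀ΔT = (81×10⁻⁷)(40.5)(16) = 5.25×10⁻³ m

ΔL = 5.25 mm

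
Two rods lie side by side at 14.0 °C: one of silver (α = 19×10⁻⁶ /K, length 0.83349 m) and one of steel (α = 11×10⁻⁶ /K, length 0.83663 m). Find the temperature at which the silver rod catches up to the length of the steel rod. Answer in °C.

L₁(1 + α₁ΔT) = L₂(1 + α₂ΔT) ⇒ ΔT = (L₂ − L₁)/(α₁L₁ − α₂L₂)
L₂ − L₁ = 0.83663 − 0.83349 = 3.14×10⁻³ m
α₁L₁ − α₂L₂ = 19×10⁻⁶×0.83349 − 11×10⁻⁶×0.83663 = 6.63338×10⁻⁶ m/K
ΔT = 3.14×10⁻³ / 6.63338×10⁻⁶ = 473.364 K
T = 14.0 + 473.364 = 487.364 °C

T = 487.4 °C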